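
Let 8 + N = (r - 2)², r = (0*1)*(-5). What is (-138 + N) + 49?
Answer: -93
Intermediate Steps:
r = 0 (r = 0*(-5) = 0)
N = -4 (N = -8 + (0 - 2)² = -8 + (-2)² = -8 + 4 = -4)
(-138 + N) + 49 = (-138 - 4) + 49 = -142 + 49 = -93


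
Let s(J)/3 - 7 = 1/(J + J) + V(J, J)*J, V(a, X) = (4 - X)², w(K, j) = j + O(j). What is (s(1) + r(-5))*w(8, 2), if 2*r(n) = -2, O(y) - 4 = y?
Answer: 388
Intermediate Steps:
O(y) = 4 + y
w(K, j) = 4 + 2*j (w(K, j) = j + (4 + j) = 4 + 2*j)
r(n) = -1 (r(n) = (½)*(-2) = -1)
s(J) = 21 + 3/(2*J) + 3*J*(-4 + J)² (s(J) = 21 + 3*(1/(J + J) + (-4 + J)²*J) = 21 + 3*(1/(2*J) + J*(-4 + J)²) = 21 + (3/(2*J) + 3*J*(-4 + J)²) = 21 + 3/(2*J) + 3*J*(-4 + J)²)
(s(1) + r(-5))*w(8, 2) = ((21 + (3/2)/1 + 3*1*(-4 + 1)²) - 1)*(4 + 2*2) = ((21 + (3/2)*1 + 3*1*(-3)²) - 1)*(4 + 4) = ((21 + 3/2 + 3*1*9) - 1)*8 = ((21 + 3/2 + 27) - 1)*8 = (99/2 - 1)*8 = (97/2)*8 = 388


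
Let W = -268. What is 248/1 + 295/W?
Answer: 66169/268 ≈ 246.90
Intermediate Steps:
248/1 + 295/W = 248/1 + 295/(-268) = 248*1 + 295*(-1/268) = 248 - 295/268 = 66169/268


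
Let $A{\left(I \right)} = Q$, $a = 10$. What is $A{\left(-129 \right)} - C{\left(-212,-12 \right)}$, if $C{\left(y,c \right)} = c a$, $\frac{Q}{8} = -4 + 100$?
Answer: $888$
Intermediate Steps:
$Q = 768$ ($Q = 8 \left(-4 + 100\right) = 8 \cdot 96 = 768$)
$A{\left(I \right)} = 768$
$C{\left(y,c \right)} = 10 c$ ($C{\left(y,c \right)} = c 10 = 10 c$)
$A{\left(-129 \right)} - C{\left(-212,-12 \right)} = 768 - 10 \left(-12\right) = 768 - -120 = 768 + 120 = 888$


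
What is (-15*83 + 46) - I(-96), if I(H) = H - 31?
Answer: -1072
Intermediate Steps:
I(H) = -31 + H
(-15*83 + 46) - I(-96) = (-15*83 + 46) - (-31 - 96) = (-1245 + 46) - 1*(-127) = -1199 + 127 = -1072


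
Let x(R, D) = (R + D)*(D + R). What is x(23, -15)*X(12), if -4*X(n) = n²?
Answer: -2304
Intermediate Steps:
X(n) = -n²/4
x(R, D) = (D + R)² (x(R, D) = (D + R)*(D + R) = (D + R)²)
x(23, -15)*X(12) = (-15 + 23)²*(-¼*12²) = 8²*(-¼*144) = 64*(-36) = -2304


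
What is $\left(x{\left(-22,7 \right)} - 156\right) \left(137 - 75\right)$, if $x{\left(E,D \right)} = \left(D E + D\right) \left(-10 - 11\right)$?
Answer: $181722$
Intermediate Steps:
$x{\left(E,D \right)} = - 21 D - 21 D E$ ($x{\left(E,D \right)} = \left(D + D E\right) \left(-10 - 11\right) = \left(D + D E\right) \left(-21\right) = - 21 D - 21 D E$)
$\left(x{\left(-22,7 \right)} - 156\right) \left(137 - 75\right) = \left(\left(-21\right) 7 \left(1 - 22\right) - 156\right) \left(137 - 75\right) = \left(\left(-21\right) 7 \left(-21\right) - 156\right) 62 = \left(3087 - 156\right) 62 = 2931 \cdot 62 = 181722$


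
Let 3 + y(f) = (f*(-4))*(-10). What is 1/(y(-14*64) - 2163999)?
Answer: -1/2199842 ≈ -4.5458e-7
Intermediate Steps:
y(f) = -3 + 40*f (y(f) = -3 + (f*(-4))*(-10) = -3 - 4*f*(-10) = -3 + 40*f)
1/(y(-14*64) - 2163999) = 1/((-3 + 40*(-14*64)) - 2163999) = 1/((-3 + 40*(-896)) - 2163999) = 1/((-3 - 35840) - 2163999) = 1/(-35843 - 2163999) = 1/(-2199842) = -1/2199842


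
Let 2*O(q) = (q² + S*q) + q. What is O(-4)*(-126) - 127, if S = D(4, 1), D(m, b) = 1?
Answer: -631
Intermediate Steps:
S = 1
O(q) = q + q²/2 (O(q) = ((q² + 1*q) + q)/2 = ((q² + q) + q)/2 = ((q + q²) + q)/2 = (q² + 2*q)/2 = q + q²/2)
O(-4)*(-126) - 127 = ((½)*(-4)*(2 - 4))*(-126) - 127 = ((½)*(-4)*(-2))*(-126) - 127 = 4*(-126) - 127 = -504 - 127 = -631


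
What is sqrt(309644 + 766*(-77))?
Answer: sqrt(250662) ≈ 500.66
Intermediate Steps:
sqrt(309644 + 766*(-77)) = sqrt(309644 - 58982) = sqrt(250662)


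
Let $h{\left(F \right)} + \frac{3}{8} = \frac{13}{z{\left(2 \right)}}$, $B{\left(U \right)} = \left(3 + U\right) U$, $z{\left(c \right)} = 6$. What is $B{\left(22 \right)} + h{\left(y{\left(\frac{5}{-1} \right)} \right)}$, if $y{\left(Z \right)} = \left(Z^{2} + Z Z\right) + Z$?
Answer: $\frac{13243}{24} \approx 551.79$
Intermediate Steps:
$B{\left(U \right)} = U \left(3 + U\right)$
$y{\left(Z \right)} = Z + 2 Z^{2}$ ($y{\left(Z \right)} = \left(Z^{2} + Z^{2}\right) + Z = 2 Z^{2} + Z = Z + 2 Z^{2}$)
$h{\left(F \right)} = \frac{43}{24}$ ($h{\left(F \right)} = - \frac{3}{8} + \frac{13}{6} = \frac{43}{24}$)
$B{\left(22 \right)} + h{\left(y{\left(\frac{5}{-1} \right)} \right)} = 22 \left(3 + 22\right) + \frac{43}{24} = 22 \cdot 25 + \frac{43}{24} = 550 + \frac{43}{24} = \frac{13243}{24}$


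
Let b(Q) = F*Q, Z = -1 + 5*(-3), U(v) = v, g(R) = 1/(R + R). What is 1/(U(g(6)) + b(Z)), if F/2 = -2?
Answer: 12/769 ≈ 0.015605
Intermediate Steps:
F = -4 (F = 2*(-2) = -4)
g(R) = 1/(2*R)
Z = -16 (Z = -1 - 15 = -16)
b(Q) = -4*Q
1/(U(g(6)) + b(Z)) = 1/((½)/6 - 4*(-16)) = 1/((½)*(⅙) + 64) = 1/(1/12 + 64) = 1/(769/12) = 12/769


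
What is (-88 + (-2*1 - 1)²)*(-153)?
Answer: 12087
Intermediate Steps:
(-88 + (-2*1 - 1)²)*(-153) = (-88 + (-2 - 1)²)*(-153) = (-88 + (-3)²)*(-153) = (-88 + 9)*(-153) = -79*(-153) = 12087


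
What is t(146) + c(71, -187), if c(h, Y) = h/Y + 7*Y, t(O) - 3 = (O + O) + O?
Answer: -162387/187 ≈ -868.38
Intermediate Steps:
t(O) = 3 + 3*O (t(O) = 3 + ((O + O) + O) = 3 + (2*O + O) = 3 + 3*O)
c(h, Y) = 7*Y + h/Y (c(h, Y) = h/Y + 7*Y = 7*Y + h/Y)
t(146) + c(71, -187) = (3 + 3*146) + (7*(-187) + 71/(-187)) = (3 + 438) + (-1309 + 71*(-1/187)) = 441 + (-1309 - 71/187) = 441 - 244854/187 = -162387/187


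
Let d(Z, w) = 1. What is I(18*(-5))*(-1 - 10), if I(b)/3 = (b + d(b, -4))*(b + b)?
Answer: -528660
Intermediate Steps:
I(b) = 6*b*(1 + b) (I(b) = 3*((b + 1)*(b + b)) = 3*((1 + b)*(2*b)) = 3*(2*b*(1 + b)) = 6*b*(1 + b))
I(18*(-5))*(-1 - 10) = (6*(18*(-5))*(1 + 18*(-5)))*(-1 - 10) = (6*(-90)*(1 - 90))*(-11) = (6*(-90)*(-89))*(-11) = 48060*(-11) = -528660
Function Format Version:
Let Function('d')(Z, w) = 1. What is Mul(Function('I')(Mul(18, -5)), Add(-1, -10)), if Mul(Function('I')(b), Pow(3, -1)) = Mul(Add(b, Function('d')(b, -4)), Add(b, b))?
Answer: -528660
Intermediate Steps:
Function('I')(b) = Mul(6, b, Add(1, b)) (Function('I')(b) = Mul(3, Mul(Add(b, 1), Add(b, b))) = Mul(3, Mul(Add(1, b), Mul(2, b))) = Mul(3, Mul(2, b, Add(1, b))) = Mul(6, b, Add(1, b)))
Mul(Function('I')(Mul(18, -5)), Add(-1, -10)) = Mul(Mul(6, Mul(18, -5), Add(1, Mul(18, -5))), Add(-1, -10)) = Mul(Mul(6, -90, Add(1, -90)), -11) = Mul(Mul(6, -90, -89), -11) = Mul(48060, -11) = -528660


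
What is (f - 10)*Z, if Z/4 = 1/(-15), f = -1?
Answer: 44/15 ≈ 2.9333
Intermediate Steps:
Z = -4/15 (Z = 4/(-15) = 4*(-1/15) = -4/15 ≈ -0.26667)
(f - 10)*Z = (-1 - 10)*(-4/15) = -11*(-4/15) = 44/15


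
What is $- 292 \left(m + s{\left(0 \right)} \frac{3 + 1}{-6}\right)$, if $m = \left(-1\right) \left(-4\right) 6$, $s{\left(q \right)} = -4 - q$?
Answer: $- \frac{23360}{3} \approx -7786.7$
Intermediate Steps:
$m = 24$ ($m = 4 \cdot 6 = 24$)
$- 292 \left(m + s{\left(0 \right)} \frac{3 + 1}{-6}\right) = - 292 \left(24 + \left(-4 - 0\right) \frac{3 + 1}{-6}\right) = - 292 \left(24 + \left(-4 + 0\right) 4 \left(- \frac{1}{6}\right)\right) = - 292 \left(24 - - \frac{8}{3}\right) = - 292 \left(24 + \frac{8}{3}\right) = \left(-292\right) \frac{80}{3} = - \frac{23360}{3}$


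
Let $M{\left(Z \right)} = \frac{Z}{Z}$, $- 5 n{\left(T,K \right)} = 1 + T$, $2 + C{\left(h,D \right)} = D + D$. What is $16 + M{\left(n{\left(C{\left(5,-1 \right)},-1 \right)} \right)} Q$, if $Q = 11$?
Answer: $27$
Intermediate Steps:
$C{\left(h,D \right)} = -2 + 2 D$ ($C{\left(h,D \right)} = -2 + \left(D + D\right) = -2 + 2 D$)
$n{\left(T,K \right)} = - \frac{1}{5} - \frac{T}{5}$ ($n{\left(T,K \right)} = - \frac{1 + T}{5} = - \frac{1}{5} - \frac{T}{5}$)
$M{\left(Z \right)} = 1$
$16 + M{\left(n{\left(C{\left(5,-1 \right)},-1 \right)} \right)} Q = 16 + 1 \cdot 11 = 16 + 11 = 27$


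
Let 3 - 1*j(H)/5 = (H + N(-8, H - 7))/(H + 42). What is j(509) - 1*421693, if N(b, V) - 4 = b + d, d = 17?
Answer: -8011972/19 ≈ -4.2168e+5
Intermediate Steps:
N(b, V) = 21 + b (N(b, V) = 4 + (b + 17) = 4 + (17 + b) = 21 + b)
j(H) = 15 - 5*(13 + H)/(42 + H) (j(H) = 15 - 5*(H + (21 - 8))/(H + 42) = 15 - 5*(H + 13)/(42 + H) = 15 - 5*(13 + H)/(42 + H))
j(509) - 1*421693 = 5*(113 + 2*509)/(42 + 509) - 1*421693 = 5*(113 + 1018)/551 - 421693 = 5*(1/551)*1131 - 421693 = 195/19 - 421693 = -8011972/19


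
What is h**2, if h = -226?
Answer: 51076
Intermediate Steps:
h**2 = (-226)**2 = 51076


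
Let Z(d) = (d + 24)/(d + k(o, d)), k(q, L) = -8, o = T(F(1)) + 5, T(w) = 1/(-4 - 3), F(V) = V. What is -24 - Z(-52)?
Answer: -367/15 ≈ -24.467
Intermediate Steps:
T(w) = -⅐ (T(w) = 1/(-7) = -⅐)
o = 34/7 (o = -⅐ + 5 = 34/7 ≈ 4.8571)
Z(d) = (24 + d)/(-8 + d) (Z(d) = (d + 24)/(d - 8) = (24 + d)/(-8 + d))
-24 - Z(-52) = -24 - (24 - 52)/(-8 - 52) = -24 - (-28)/(-60) = -24 - (-1)*(-28)/60 = -24 - 1*7/15 = -24 - 7/15 = -367/15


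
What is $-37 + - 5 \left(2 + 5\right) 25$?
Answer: $-912$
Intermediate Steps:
$-37 + - 5 \left(2 + 5\right) 25 = -37 + \left(-5\right) 7 \cdot 25 = -37 - 875 = -912$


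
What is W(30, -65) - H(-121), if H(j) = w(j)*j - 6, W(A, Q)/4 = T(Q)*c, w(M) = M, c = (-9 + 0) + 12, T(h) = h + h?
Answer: -16195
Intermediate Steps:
T(h) = 2*h
c = 3 (c = -9 + 12 = 3)
W(A, Q) = 24*Q (W(A, Q) = 4*((2*Q)*3) = 4*(6*Q) = 24*Q)
H(j) = -6 + j**2 (H(j) = j*j - 6 = j**2 - 6 = -6 + j**2)
W(30, -65) - H(-121) = 24*(-65) - (-6 + (-121)**2) = -1560 - (-6 + 14641) = -1560 - 1*14635 = -1560 - 14635 = -16195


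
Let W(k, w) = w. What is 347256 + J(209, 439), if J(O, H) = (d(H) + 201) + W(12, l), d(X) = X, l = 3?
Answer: 347899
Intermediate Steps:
J(O, H) = 204 + H (J(O, H) = (H + 201) + 3 = (201 + H) + 3 = 204 + H)
347256 + J(209, 439) = 347256 + (204 + 439) = 347256 + 643 = 347899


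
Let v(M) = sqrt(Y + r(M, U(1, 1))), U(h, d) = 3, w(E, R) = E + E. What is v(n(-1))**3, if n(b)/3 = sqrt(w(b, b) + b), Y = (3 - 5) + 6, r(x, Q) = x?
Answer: (4 + 3*I*sqrt(3))**(3/2) ≈ 3.3144 + 16.462*I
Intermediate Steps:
w(E, R) = 2*E
Y = 4 (Y = -2 + 6 = 4)
n(b) = 3*sqrt(3)*sqrt(b) (n(b) = 3*sqrt(2*b + b) = 3*sqrt(3*b) = 3*(sqrt(3)*sqrt(b)) = 3*sqrt(3)*sqrt(b))
v(M) = sqrt(4 + M)
v(n(-1))**3 = (sqrt(4 + 3*sqrt(3)*sqrt(-1)))**3 = (sqrt(4 + 3*sqrt(3)*I))**3 = (sqrt(4 + 3*I*sqrt(3)))**3 = (4 + 3*I*sqrt(3))**(3/2)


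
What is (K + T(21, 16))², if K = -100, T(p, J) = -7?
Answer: 11449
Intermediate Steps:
(K + T(21, 16))² = (-100 - 7)² = (-107)² = 11449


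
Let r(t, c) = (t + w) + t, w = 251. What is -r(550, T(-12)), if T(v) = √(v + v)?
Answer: -1351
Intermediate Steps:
T(v) = √2*√v (T(v) = √(2*v) = √2*√v)
r(t, c) = 251 + 2*t (r(t, c) = (t + 251) + t = (251 + t) + t = 251 + 2*t)
-r(550, T(-12)) = -(251 + 2*550) = -(251 + 1100) = -1*1351 = -1351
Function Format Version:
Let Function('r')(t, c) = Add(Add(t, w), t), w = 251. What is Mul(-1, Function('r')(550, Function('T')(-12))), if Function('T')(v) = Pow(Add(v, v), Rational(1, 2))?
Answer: -1351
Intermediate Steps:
Function('T')(v) = Mul(Pow(2, Rational(1, 2)), Pow(v, Rational(1, 2))) (Function('T')(v) = Pow(Mul(2, v), Rational(1, 2)) = Mul(Pow(2, Rational(1, 2)), Pow(v, Rational(1, 2))))
Function('r')(t, c) = Add(251, Mul(2, t)) (Function('r')(t, c) = Add(Add(t, 251), t) = Add(Add(251, t), t) = Add(251, Mul(2, t)))
Mul(-1, Function('r')(550, Function('T')(-12))) = Mul(-1, Add(251, Mul(2, 550))) = Mul(-1, Add(251, 1100)) = Mul(-1, 1351) = -1351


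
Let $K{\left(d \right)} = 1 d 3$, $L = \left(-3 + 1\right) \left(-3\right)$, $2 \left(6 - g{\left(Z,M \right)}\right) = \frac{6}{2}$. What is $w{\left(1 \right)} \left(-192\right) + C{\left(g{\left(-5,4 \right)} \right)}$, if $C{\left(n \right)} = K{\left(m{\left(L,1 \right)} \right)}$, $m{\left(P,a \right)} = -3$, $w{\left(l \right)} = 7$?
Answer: $-1353$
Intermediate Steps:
$g{\left(Z,M \right)} = \frac{9}{2}$ ($g{\left(Z,M \right)} = 6 - \frac{6 \cdot \frac{1}{2}}{2} = 6 - \frac{3}{2} = \frac{9}{2}$)
$L = 6$ ($L = \left(-2\right) \left(-3\right) = 6$)
$K{\left(d \right)} = 3 d$ ($K{\left(d \right)} = d 3 = 3 d$)
$C{\left(n \right)} = -9$ ($C{\left(n \right)} = 3 \left(-3\right) = -9$)
$w{\left(1 \right)} \left(-192\right) + C{\left(g{\left(-5,4 \right)} \right)} = 7 \left(-192\right) - 9 = -1344 - 9 = -1353$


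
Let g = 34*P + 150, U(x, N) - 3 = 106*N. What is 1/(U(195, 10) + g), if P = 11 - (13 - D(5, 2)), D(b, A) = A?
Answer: 1/1213 ≈ 0.00082440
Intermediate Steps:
U(x, N) = 3 + 106*N
P = 0 (P = 11 - (13 - 1*2) = 11 - (13 - 2) = 11 - 1*11 = 11 - 11 = 0)
g = 150 (g = 34*0 + 150 = 0 + 150 = 150)
1/(U(195, 10) + g) = 1/((3 + 106*10) + 150) = 1/((3 + 1060) + 150) = 1/(1063 + 150) = 1/1213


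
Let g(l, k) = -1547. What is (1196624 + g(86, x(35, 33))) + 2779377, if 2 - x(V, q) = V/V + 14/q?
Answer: 3974454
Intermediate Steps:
x(V, q) = 1 - 14/q (x(V, q) = 2 - (V/V + 14/q) = 2 - (1 + 14/q) = 2 + (-1 - 14/q) = 1 - 14/q)
(1196624 + g(86, x(35, 33))) + 2779377 = (1196624 - 1547) + 2779377 = 1195077 + 2779377 = 3974454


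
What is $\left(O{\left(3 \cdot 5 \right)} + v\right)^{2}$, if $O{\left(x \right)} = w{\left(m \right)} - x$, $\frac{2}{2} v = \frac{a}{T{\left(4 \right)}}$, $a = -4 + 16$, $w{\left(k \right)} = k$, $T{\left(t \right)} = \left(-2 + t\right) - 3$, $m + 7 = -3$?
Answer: $1369$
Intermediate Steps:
$m = -10$ ($m = -7 - 3 = -10$)
$T{\left(t \right)} = -5 + t$
$a = 12$
$v = -12$ ($v = \frac{12}{-5 + 4} = \frac{12}{-1} = 12 \left(-1\right) = -12$)
$O{\left(x \right)} = -10 - x$
$\left(O{\left(3 \cdot 5 \right)} + v\right)^{2} = \left(\left(-10 - 3 \cdot 5\right) - 12\right)^{2} = \left(\left(-10 - 15\right) - 12\right)^{2} = \left(-25 - 12\right)^{2} = \left(-37\right)^{2} = 1369$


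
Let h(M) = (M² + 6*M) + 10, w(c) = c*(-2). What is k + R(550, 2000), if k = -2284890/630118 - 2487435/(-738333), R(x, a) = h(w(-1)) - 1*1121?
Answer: -84925675362995/77539485549 ≈ -1095.3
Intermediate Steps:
w(c) = -2*c
h(M) = 10 + M² + 6*M
R(x, a) = -1095 (R(x, a) = (10 + (-2*(-1))² + 6*(-2*(-1))) - 1*1121 = (10 + 2² + 6*2) - 1121 = (10 + 4 + 12) - 1121 = 26 - 1121 = -1095)
k = -19938686840/77539485549 (k = -2284890*1/630118 - 2487435*(-1/738333) = -1142445/315059 + 829145/246111 = -19938686840/77539485549 ≈ -0.25714)
k + R(550, 2000) = -19938686840/77539485549 - 1095 = -84925675362995/77539485549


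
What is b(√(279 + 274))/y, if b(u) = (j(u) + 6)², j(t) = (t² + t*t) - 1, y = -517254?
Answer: -1234321/517254 ≈ -2.3863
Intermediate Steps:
j(t) = -1 + 2*t² (j(t) = (t² + t²) - 1 = 2*t² - 1 = -1 + 2*t²)
b(u) = (5 + 2*u²)² (b(u) = ((-1 + 2*u²) + 6)² = (5 + 2*u²)²)
b(√(279 + 274))/y = (5 + 2*(√(279 + 274))²)²/(-517254) = (5 + 2*(√553)²)²*(-1/517254) = (5 + 2*553)²*(-1/517254) = (5 + 1106)²*(-1/517254) = 1111²*(-1/517254) = 1234321*(-1/517254) = -1234321/517254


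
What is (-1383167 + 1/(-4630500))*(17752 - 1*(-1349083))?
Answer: -1750848603634987867/926100 ≈ -1.8906e+12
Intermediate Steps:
(-1383167 + 1/(-4630500))*(17752 - 1*(-1349083)) = (-1383167 - 1/4630500)*(17752 + 1349083) = -6404754793501/4630500*1366835 = -1750848603634987867/926100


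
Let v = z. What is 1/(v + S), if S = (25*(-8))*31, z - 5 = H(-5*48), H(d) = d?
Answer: -1/6435 ≈ -0.00015540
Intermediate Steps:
z = -235 (z = 5 - 5*48 = 5 - 240 = -235)
v = -235
S = -6200 (S = -200*31 = -6200)
1/(v + S) = 1/(-235 - 6200) = 1/(-6435) = -1/6435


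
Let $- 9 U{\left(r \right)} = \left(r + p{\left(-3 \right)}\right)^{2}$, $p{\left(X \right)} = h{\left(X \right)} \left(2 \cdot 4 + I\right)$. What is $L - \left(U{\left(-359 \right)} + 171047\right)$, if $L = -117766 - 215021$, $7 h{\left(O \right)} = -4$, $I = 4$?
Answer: $- \frac{215632073}{441} \approx -4.8896 \cdot 10^{5}$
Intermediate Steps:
$h{\left(O \right)} = - \frac{4}{7}$ ($h{\left(O \right)} = \frac{1}{7} \left(-4\right) = - \frac{4}{7}$)
$p{\left(X \right)} = - \frac{48}{7}$ ($p{\left(X \right)} = - \frac{4 \left(2 \cdot 4 + 4\right)}{7} = - \frac{4 \left(8 + 4\right)}{7} = \left(- \frac{4}{7}\right) 12 = - \frac{48}{7}$)
$U{\left(r \right)} = - \frac{\left(- \frac{48}{7} + r\right)^{2}}{9}$ ($U{\left(r \right)} = - \frac{\left(r - \frac{48}{7}\right)^{2}}{9} = - \frac{\left(- \frac{48}{7} + r\right)^{2}}{9}$)
$L = -332787$ ($L = -117766 - 215021 = -332787$)
$L - \left(U{\left(-359 \right)} + 171047\right) = -332787 - \left(- \frac{\left(-48 + 7 \left(-359\right)\right)^{2}}{441} + 171047\right) = -332787 - \left(- \frac{\left(-48 - 2513\right)^{2}}{441} + 171047\right) = -332787 - \left(- \frac{\left(-2561\right)^{2}}{441} + 171047\right) = -332787 - \left(\left(- \frac{1}{441}\right) 6558721 + 171047\right) = -332787 - \left(- \frac{6558721}{441} + 171047\right) = -332787 - \frac{68873006}{441} = - \frac{215632073}{441}$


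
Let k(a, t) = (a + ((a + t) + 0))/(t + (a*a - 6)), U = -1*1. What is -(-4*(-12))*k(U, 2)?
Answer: 0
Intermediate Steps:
U = -1
k(a, t) = (t + 2*a)/(-6 + t + a²) (k(a, t) = (a + (a + t))/(t + (a² - 6)) = (t + 2*a)/(t + (-6 + a²)) = (t + 2*a)/(-6 + t + a²))
-(-4*(-12))*k(U, 2) = -(-4*(-12))*(2 + 2*(-1))/(-6 + 2 + (-1)²) = -48*(2 - 2)/(-6 + 2 + 1) = -48*0/(-3) = -48*(-⅓*0) = -48*0 = -1*0 = 0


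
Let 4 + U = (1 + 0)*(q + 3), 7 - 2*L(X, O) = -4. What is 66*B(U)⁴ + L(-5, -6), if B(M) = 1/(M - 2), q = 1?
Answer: 77/8 ≈ 9.6250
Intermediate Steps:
L(X, O) = 11/2 (L(X, O) = 7/2 - ½*(-4) = 7/2 + 2 = 11/2)
U = 0 (U = -4 + (1 + 0)*(1 + 3) = -4 + 1*4 = -4 + 4 = 0)
B(M) = 1/(-2 + M)
66*B(U)⁴ + L(-5, -6) = 66*(1/(-2 + 0))⁴ + 11/2 = 66*(1/(-2))⁴ + 11/2 = 66*(-½)⁴ + 11/2 = 66*(1/16) + 11/2 = 33/8 + 11/2 = 77/8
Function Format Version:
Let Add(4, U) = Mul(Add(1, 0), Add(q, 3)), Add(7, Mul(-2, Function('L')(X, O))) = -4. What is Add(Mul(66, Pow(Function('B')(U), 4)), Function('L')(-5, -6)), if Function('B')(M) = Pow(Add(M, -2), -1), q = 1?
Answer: Rational(77, 8) ≈ 9.6250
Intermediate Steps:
Function('L')(X, O) = Rational(11, 2) (Function('L')(X, O) = Add(Rational(7, 2), Mul(Rational(-1, 2), -4)) = Add(Rational(7, 2), 2) = Rational(11, 2))
U = 0 (U = Add(-4, Mul(Add(1, 0), Add(1, 3))) = Add(-4, Mul(1, 4)) = Add(-4, 4) = 0)
Function('B')(M) = Pow(Add(-2, M), -1)
Add(Mul(66, Pow(Function('B')(U), 4)), Function('L')(-5, -6)) = Add(Mul(66, Pow(Pow(Add(-2, 0), -1), 4)), Rational(11, 2)) = Add(Mul(66, Pow(Pow(-2, -1), 4)), Rational(11, 2)) = Add(Mul(66, Pow(Rational(-1, 2), 4)), Rational(11, 2)) = Add(Mul(66, Rational(1, 16)), Rational(11, 2)) = Add(Rational(33, 8), Rational(11, 2)) = Rational(77, 8)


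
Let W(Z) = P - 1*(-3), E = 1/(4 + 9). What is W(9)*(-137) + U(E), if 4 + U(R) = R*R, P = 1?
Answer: -93287/169 ≈ -551.99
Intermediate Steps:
E = 1/13 ≈ 0.076923
W(Z) = 4 (W(Z) = 1 - 1*(-3) = 1 + 3 = 4)
U(R) = -4 + R**2 (U(R) = -4 + R*R = -4 + R**2)
W(9)*(-137) + U(E) = 4*(-137) + (-4 + (1/13)**2) = -548 + (-4 + 1/169) = -548 - 675/169 = -93287/169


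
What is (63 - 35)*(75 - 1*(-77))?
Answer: 4256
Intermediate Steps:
(63 - 35)*(75 - 1*(-77)) = 28*(75 + 77) = 28*152 = 4256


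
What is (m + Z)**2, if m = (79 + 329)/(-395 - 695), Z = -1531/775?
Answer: 39401853001/7136025625 ≈ 5.5215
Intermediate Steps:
Z = -1531/775 (Z = -1531*1/775 = -1531/775 ≈ -1.9755)
m = -204/545 (m = 408/(-1090) = 408*(-1/1090) = -204/545 ≈ -0.37431)
(m + Z)**2 = (-204/545 - 1531/775)**2 = (-198499/84475)**2 = 39401853001/7136025625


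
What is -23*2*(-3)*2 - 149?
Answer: 127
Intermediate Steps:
-23*2*(-3)*2 - 149 = -(-138)*2 - 149 = -23*(-12) - 149 = 276 - 149 = 127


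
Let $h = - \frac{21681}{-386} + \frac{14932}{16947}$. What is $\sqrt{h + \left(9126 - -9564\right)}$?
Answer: $\frac{\sqrt{89135495854467482}}{2180514} \approx 136.92$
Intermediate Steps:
$h = \frac{373191659}{6541542}$ ($h = \left(-21681\right) \left(- \frac{1}{386}\right) + 14932 \cdot \frac{1}{16947} = \frac{21681}{386} + \frac{14932}{16947} = \frac{373191659}{6541542} \approx 57.049$)
$\sqrt{h + \left(9126 - -9564\right)} = \sqrt{\frac{373191659}{6541542} + \left(9126 - -9564\right)} = \sqrt{\frac{373191659}{6541542} + \left(9126 + 9564\right)} = \sqrt{\frac{373191659}{6541542} + 18690} = \sqrt{\frac{122634611639}{6541542}} = \frac{\sqrt{89135495854467482}}{2180514}$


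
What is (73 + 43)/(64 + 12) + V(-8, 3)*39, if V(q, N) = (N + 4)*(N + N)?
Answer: 31151/19 ≈ 1639.5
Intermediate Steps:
V(q, N) = 2*N*(4 + N) (V(q, N) = (4 + N)*(2*N) = 2*N*(4 + N))
(73 + 43)/(64 + 12) + V(-8, 3)*39 = (73 + 43)/(64 + 12) + (2*3*(4 + 3))*39 = 116/76 + (2*3*7)*39 = 116*(1/76) + 42*39 = 29/19 + 1638 = 31151/19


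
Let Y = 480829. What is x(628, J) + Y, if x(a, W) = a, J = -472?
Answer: 481457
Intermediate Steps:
x(628, J) + Y = 628 + 480829 = 481457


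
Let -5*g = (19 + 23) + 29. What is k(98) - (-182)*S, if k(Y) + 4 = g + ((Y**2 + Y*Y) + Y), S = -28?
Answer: 70959/5 ≈ 14192.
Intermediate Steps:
g = -71/5 (g = -((19 + 23) + 29)/5 = -(42 + 29)/5 = -1/5*71 = -71/5 ≈ -14.200)
k(Y) = -91/5 + Y + 2*Y**2 (k(Y) = -4 + (-71/5 + ((Y**2 + Y*Y) + Y)) = -4 + (-71/5 + ((Y**2 + Y**2) + Y)) = -4 + (-71/5 + (2*Y**2 + Y)) = -4 + (-71/5 + (Y + 2*Y**2)) = -4 + (-71/5 + Y + 2*Y**2) = -91/5 + Y + 2*Y**2)
k(98) - (-182)*S = (-91/5 + 98 + 2*98**2) - (-182)*(-28) = (-91/5 + 98 + 2*9604) - 1*5096 = (-91/5 + 98 + 19208) - 5096 = 96439/5 - 5096 = 70959/5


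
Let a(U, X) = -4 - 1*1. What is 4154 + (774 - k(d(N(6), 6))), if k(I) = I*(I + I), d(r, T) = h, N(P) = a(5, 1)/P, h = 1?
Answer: 4926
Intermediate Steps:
a(U, X) = -5 (a(U, X) = -4 - 1 = -5)
N(P) = -5/P
d(r, T) = 1
k(I) = 2*I² (k(I) = I*(2*I) = 2*I²)
4154 + (774 - k(d(N(6), 6))) = 4154 + (774 - 2*1²) = 4154 + (774 - 2) = 4154 + 772 = 4926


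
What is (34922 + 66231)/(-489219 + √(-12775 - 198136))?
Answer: -49485969507/239335440872 - 101153*I*√210911/239335440872 ≈ -0.20676 - 0.0001941*I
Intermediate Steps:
(34922 + 66231)/(-489219 + √(-12775 - 198136)) = 101153/(-489219 + √(-210911)) = 101153/(-489219 + I*√210911)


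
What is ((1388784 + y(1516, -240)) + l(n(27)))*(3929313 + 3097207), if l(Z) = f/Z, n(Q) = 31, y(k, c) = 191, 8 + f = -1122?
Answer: 302541539159400/31 ≈ 9.7594e+12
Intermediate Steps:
f = -1130 (f = -8 - 1122 = -1130)
l(Z) = -1130/Z
((1388784 + y(1516, -240)) + l(n(27)))*(3929313 + 3097207) = ((1388784 + 191) - 1130/31)*(3929313 + 3097207) = (1388975 - 1130*1/31)*7026520 = (1388975 - 1130/31)*7026520 = (43057095/31)*7026520 = 302541539159400/31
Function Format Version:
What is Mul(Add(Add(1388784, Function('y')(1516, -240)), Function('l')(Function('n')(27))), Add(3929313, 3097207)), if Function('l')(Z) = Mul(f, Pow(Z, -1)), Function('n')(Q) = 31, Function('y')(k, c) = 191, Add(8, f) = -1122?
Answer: Rational(302541539159400, 31) ≈ 9.7594e+12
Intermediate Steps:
f = -1130 (f = Add(-8, -1122) = -1130)
Function('l')(Z) = Mul(-1130, Pow(Z, -1))
Mul(Add(Add(1388784, Function('y')(1516, -240)), Function('l')(Function('n')(27))), Add(3929313, 3097207)) = Mul(Add(Add(1388784, 191), Mul(-1130, Pow(31, -1))), Add(3929313, 3097207)) = Mul(Add(1388975, Mul(-1130, Rational(1, 31))), 7026520) = Mul(Add(1388975, Rational(-1130, 31)), 7026520) = Mul(Rational(43057095, 31), 7026520) = Rational(302541539159400, 31)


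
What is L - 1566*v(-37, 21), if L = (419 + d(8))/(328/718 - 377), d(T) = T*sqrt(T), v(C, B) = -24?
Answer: 5080417115/135179 - 5744*sqrt(2)/135179 ≈ 37583.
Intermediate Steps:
d(T) = T**(3/2)
L = -150421/135179 - 5744*sqrt(2)/135179 (L = (419 + 8**(3/2))/(328/718 - 377) = (419 + 16*sqrt(2))/(328*(1/718) - 377) = (419 + 16*sqrt(2))/(164/359 - 377) = (419 + 16*sqrt(2))/(-135179/359) = (419 + 16*sqrt(2))*(-359/135179) = -150421/135179 - 5744*sqrt(2)/135179 ≈ -1.1728)
L - 1566*v(-37, 21) = (-150421/135179 - 5744*sqrt(2)/135179) - 1566*(-24) = (-150421/135179 - 5744*sqrt(2)/135179) + 37584 = 5080417115/135179 - 5744*sqrt(2)/135179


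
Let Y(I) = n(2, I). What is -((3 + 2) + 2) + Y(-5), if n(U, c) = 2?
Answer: -5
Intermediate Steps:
Y(I) = 2
-((3 + 2) + 2) + Y(-5) = -((3 + 2) + 2) + 2 = -(5 + 2) + 2 = -1*7 + 2 = -7 + 2 = -5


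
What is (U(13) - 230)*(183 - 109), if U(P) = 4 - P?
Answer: -17686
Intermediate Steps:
(U(13) - 230)*(183 - 109) = ((4 - 1*13) - 230)*(183 - 109) = ((4 - 13) - 230)*74 = (-9 - 230)*74 = -239*74 = -17686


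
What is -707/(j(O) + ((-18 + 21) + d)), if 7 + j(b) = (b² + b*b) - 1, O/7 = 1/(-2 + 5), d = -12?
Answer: 6363/55 ≈ 115.69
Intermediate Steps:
O = 7/3 (O = 7/(-2 + 5) = 7/3 ≈ 2.3333)
j(b) = -8 + 2*b² (j(b) = -7 + ((b² + b*b) - 1) = -7 + ((b² + b²) - 1) = -7 + (2*b² - 1) = -7 + (-1 + 2*b²) = -8 + 2*b²)
-707/(j(O) + ((-18 + 21) + d)) = -707/((-8 + 2*(7/3)²) + ((-18 + 21) - 12)) = -707/((-8 + 2*(49/9)) + (3 - 12)) = -707/((-8 + 98/9) - 9) = -707/(26/9 - 9) = -707/(-55/9) = -9/55*(-707) = 6363/55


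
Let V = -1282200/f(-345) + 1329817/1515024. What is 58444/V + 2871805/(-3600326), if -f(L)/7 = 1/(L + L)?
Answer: -550215698718618596171/689395048345118655658 ≈ -0.79811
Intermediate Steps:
f(L) = -7/(2*L) (f(L) = -7/(L + L) = -7*1/(2*L) = -7/(2*L))
V = -191481284846183/1515024 (V = -1282200/((-7/2/(-345))) + 1329817/1515024 = -1282200/((-7/2*(-1/345))) + 1329817*(1/1515024) = -1282200/7/690 + 1329817/1515024 = -1282200*690/7 + 1329817/1515024 = -884718000/7 + 1329817/1515024 = -191481284846183/1515024 ≈ -1.2639e+8)
58444/V + 2871805/(-3600326) = 58444/(-191481284846183/1515024) + 2871805/(-3600326) = 58444*(-1515024/191481284846183) + 2871805*(-1/3600326) = -88544062656/191481284846183 - 2871805/3600326 = -550215698718618596171/689395048345118655658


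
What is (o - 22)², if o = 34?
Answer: 144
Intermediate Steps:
(o - 22)² = (34 - 22)² = 12² = 144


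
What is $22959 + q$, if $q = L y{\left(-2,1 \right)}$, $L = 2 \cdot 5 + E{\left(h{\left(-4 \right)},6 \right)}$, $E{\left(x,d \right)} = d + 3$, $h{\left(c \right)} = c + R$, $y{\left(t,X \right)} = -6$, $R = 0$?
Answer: $22845$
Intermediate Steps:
$h{\left(c \right)} = c$ ($h{\left(c \right)} = c + 0 = c$)
$E{\left(x,d \right)} = 3 + d$
$L = 19$ ($L = 2 \cdot 5 + \left(3 + 6\right) = 10 + 9 = 19$)
$q = -114$ ($q = 19 \left(-6\right) = -114$)
$22959 + q = 22959 - 114 = 22845$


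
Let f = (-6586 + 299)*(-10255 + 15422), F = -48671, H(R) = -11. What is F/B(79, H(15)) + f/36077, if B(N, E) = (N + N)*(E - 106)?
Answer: -598760493827/666919422 ≈ -897.80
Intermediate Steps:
B(N, E) = 2*N*(-106 + E) (B(N, E) = (2*N)*(-106 + E) = 2*N*(-106 + E))
f = -32484929 (f = -6287*5167 = -32484929)
F/B(79, H(15)) + f/36077 = -48671*1/(158*(-106 - 11)) - 32484929/36077 = -48671/(2*79*(-117)) - 32484929*1/36077 = -48671/(-18486) - 32484929/36077 = -48671*(-1/18486) - 32484929/36077 = 48671/18486 - 32484929/36077 = -598760493827/666919422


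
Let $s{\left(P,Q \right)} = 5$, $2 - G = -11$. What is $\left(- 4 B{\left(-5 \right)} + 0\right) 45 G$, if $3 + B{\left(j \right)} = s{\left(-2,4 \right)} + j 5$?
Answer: $53820$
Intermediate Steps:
$G = 13$ ($G = 2 - -11 = 2 + 11 = 13$)
$B{\left(j \right)} = 2 + 5 j$ ($B{\left(j \right)} = -3 + \left(5 + j 5\right) = -3 + \left(5 + 5 j\right) = 2 + 5 j$)
$\left(- 4 B{\left(-5 \right)} + 0\right) 45 G = \left(- 4 \left(2 + 5 \left(-5\right)\right) + 0\right) 45 \cdot 13 = \left(- 4 \left(2 - 25\right) + 0\right) 45 \cdot 13 = \left(\left(-4\right) \left(-23\right) + 0\right) 45 \cdot 13 = \left(92 + 0\right) 45 \cdot 13 = 92 \cdot 45 \cdot 13 = 4140 \cdot 13 = 53820$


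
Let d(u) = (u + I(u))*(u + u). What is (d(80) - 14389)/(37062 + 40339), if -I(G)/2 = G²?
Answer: -2049589/77401 ≈ -26.480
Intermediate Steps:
I(G) = -2*G²
d(u) = 2*u*(u - 2*u²) (d(u) = (u - 2*u²)*(u + u) = (u - 2*u²)*(2*u) = 2*u*(u - 2*u²))
(d(80) - 14389)/(37062 + 40339) = (80²*(2 - 4*80) - 14389)/(37062 + 40339) = (6400*(2 - 320) - 14389)/77401 = (6400*(-318) - 14389)*(1/77401) = (-2035200 - 14389)*(1/77401) = -2049589*1/77401 = -2049589/77401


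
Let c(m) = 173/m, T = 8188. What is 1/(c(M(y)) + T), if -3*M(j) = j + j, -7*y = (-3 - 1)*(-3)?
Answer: 8/66715 ≈ 0.00011991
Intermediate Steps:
y = -12/7 (y = -(-3 - 1)*(-3)/7 = -(-4)*(-3)/7 = -1/7*12 = -12/7 ≈ -1.7143)
M(j) = -2*j/3 (M(j) = -(j + j)/3 = -2*j/3)
1/(c(M(y)) + T) = 1/(173/((-2/3*(-12/7))) + 8188) = 1/(173/(8/7) + 8188) = 1/(173*(7/8) + 8188) = 1/(1211/8 + 8188) = 1/(66715/8) = 8/66715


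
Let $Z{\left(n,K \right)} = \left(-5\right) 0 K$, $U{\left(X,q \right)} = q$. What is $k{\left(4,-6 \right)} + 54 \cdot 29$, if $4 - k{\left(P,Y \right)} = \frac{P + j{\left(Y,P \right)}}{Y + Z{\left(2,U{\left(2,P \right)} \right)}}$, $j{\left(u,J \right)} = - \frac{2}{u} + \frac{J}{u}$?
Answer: $\frac{28271}{18} \approx 1570.6$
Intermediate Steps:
$Z{\left(n,K \right)} = 0$ ($Z{\left(n,K \right)} = 0 K = 0$)
$k{\left(P,Y \right)} = 4 - \frac{P + \frac{-2 + P}{Y}}{Y}$ ($k{\left(P,Y \right)} = 4 - \frac{P + \frac{-2 + P}{Y}}{Y + 0} = 4 - \frac{P + \frac{-2 + P}{Y}}{Y}$)
$k{\left(4,-6 \right)} + 54 \cdot 29 = \frac{2 - 4 - - 6 \left(4 - -24\right)}{36} + 54 \cdot 29 = \frac{2 - 4 - - 6 \left(4 + 24\right)}{36} + 1566 = \frac{2 - 4 - \left(-6\right) 28}{36} + 1566 = \frac{2 - 4 + 168}{36} + 1566 = \frac{1}{36} \cdot 166 + 1566 = \frac{83}{18} + 1566 = \frac{28271}{18}$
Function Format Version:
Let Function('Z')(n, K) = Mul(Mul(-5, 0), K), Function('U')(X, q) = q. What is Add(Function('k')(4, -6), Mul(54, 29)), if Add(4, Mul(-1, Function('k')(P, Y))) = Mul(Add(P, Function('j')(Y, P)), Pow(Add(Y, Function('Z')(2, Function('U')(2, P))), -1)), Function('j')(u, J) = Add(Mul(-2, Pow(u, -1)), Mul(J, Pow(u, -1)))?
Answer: Rational(28271, 18) ≈ 1570.6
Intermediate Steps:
Function('Z')(n, K) = 0 (Function('Z')(n, K) = Mul(0, K) = 0)
Function('k')(P, Y) = Add(4, Mul(-1, Pow(Y, -1), Add(P, Mul(Pow(Y, -1), Add(-2, P))))) (Function('k')(P, Y) = Add(4, Mul(-1, Mul(Add(P, Mul(Pow(Y, -1), Add(-2, P))), Pow(Add(Y, 0), -1)))) = Add(4, Mul(-1, Mul(Add(P, Mul(Pow(Y, -1), Add(-2, P))), Pow(Y, -1)))) = Add(4, Mul(-1, Mul(Pow(Y, -1), Add(P, Mul(Pow(Y, -1), Add(-2, P)))))) = Add(4, Mul(-1, Pow(Y, -1), Add(P, Mul(Pow(Y, -1), Add(-2, P))))))
Add(Function('k')(4, -6), Mul(54, 29)) = Add(Mul(Pow(-6, -2), Add(2, Mul(-1, 4), Mul(-1, -6, Add(4, Mul(-4, -6))))), Mul(54, 29)) = Add(Mul(Rational(1, 36), Add(2, -4, Mul(-1, -6, Add(4, 24)))), 1566) = Add(Mul(Rational(1, 36), Add(2, -4, Mul(-1, -6, 28))), 1566) = Add(Mul(Rational(1, 36), Add(2, -4, 168)), 1566) = Add(Mul(Rational(1, 36), 166), 1566) = Add(Rational(83, 18), 1566) = Rational(28271, 18)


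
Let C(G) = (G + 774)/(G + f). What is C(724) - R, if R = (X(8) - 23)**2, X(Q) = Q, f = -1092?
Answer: -42149/184 ≈ -229.07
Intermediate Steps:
R = 225 (R = (8 - 23)**2 = (-15)**2 = 225)
C(G) = (774 + G)/(-1092 + G) (C(G) = (G + 774)/(G - 1092) = (774 + G)/(-1092 + G))
C(724) - R = (774 + 724)/(-1092 + 724) - 1*225 = 1498/(-368) - 225 = -1/368*1498 - 225 = -749/184 - 225 = -42149/184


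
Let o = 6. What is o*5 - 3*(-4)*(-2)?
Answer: 6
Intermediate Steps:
o*5 - 3*(-4)*(-2) = 6*5 - 3*(-4)*(-2) = 30 - (-12)*(-2) = 30 - 1*24 = 30 - 24 = 6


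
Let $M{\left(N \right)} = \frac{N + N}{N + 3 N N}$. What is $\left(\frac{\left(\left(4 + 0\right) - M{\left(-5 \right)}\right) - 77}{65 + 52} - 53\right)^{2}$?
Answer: $\frac{214300321}{74529} \approx 2875.4$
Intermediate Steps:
$M{\left(N \right)} = \frac{2 N}{N + 3 N^{2}}$
$\left(\frac{\left(\left(4 + 0\right) - M{\left(-5 \right)}\right) - 77}{65 + 52} - 53\right)^{2} = \left(\frac{\left(\left(4 + 0\right) - \frac{2}{1 + 3 \left(-5\right)}\right) - 77}{65 + 52} - 53\right)^{2} = \left(\frac{\left(4 - \frac{2}{1 - 15}\right) - 77}{117} - 53\right)^{2} = \left(\left(\left(4 - \frac{2}{-14}\right) - 77\right) \frac{1}{117} - 53\right)^{2} = \left(\left(\left(4 - 2 \left(- \frac{1}{14}\right)\right) - 77\right) \frac{1}{117} - 53\right)^{2} = \left(\left(\left(4 - - \frac{1}{7}\right) - 77\right) \frac{1}{117} - 53\right)^{2} = \left(\left(\left(4 + \frac{1}{7}\right) - 77\right) \frac{1}{117} - 53\right)^{2} = \left(\left(\frac{29}{7} - 77\right) \frac{1}{117} - 53\right)^{2} = \left(\left(- \frac{510}{7}\right) \frac{1}{117} - 53\right)^{2} = \left(- \frac{170}{273} - 53\right)^{2} = \left(- \frac{14639}{273}\right)^{2} = \frac{214300321}{74529}$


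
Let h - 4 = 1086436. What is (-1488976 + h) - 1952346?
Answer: -2354882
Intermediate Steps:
h = 1086440 (h = 4 + 1086436 = 1086440)
(-1488976 + h) - 1952346 = (-1488976 + 1086440) - 1952346 = -402536 - 1952346 = -2354882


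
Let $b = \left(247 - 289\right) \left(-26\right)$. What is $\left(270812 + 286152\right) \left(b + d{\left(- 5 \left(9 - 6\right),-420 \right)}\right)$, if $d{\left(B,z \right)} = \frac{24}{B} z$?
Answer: $982484496$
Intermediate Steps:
$d{\left(B,z \right)} = \frac{24 z}{B}$
$b = 1092$ ($b = \left(-42\right) \left(-26\right) = 1092$)
$\left(270812 + 286152\right) \left(b + d{\left(- 5 \left(9 - 6\right),-420 \right)}\right) = \left(270812 + 286152\right) \left(1092 + 24 \left(-420\right) \frac{1}{\left(-5\right) \left(9 - 6\right)}\right) = 556964 \left(1092 + 24 \left(-420\right) \frac{1}{\left(-5\right) 3}\right) = 556964 \left(1092 + 24 \left(-420\right) \frac{1}{-15}\right) = 556964 \left(1092 + 24 \left(-420\right) \left(- \frac{1}{15}\right)\right) = 556964 \left(1092 + 672\right) = 556964 \cdot 1764 = 982484496$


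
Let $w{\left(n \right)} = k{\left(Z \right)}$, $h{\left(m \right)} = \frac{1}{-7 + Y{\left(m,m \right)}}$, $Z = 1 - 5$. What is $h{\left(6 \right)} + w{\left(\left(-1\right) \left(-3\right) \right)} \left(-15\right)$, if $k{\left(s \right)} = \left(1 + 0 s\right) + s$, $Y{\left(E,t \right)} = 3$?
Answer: $\frac{179}{4} \approx 44.75$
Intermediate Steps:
$Z = -4$ ($Z = 1 - 5 = -4$)
$k{\left(s \right)} = 1 + s$ ($k{\left(s \right)} = \left(1 + 0\right) + s = 1 + s$)
$h{\left(m \right)} = - \frac{1}{4}$ ($h{\left(m \right)} = \frac{1}{-7 + 3} = \frac{1}{-4} = - \frac{1}{4}$)
$w{\left(n \right)} = -3$ ($w{\left(n \right)} = 1 - 4 = -3$)
$h{\left(6 \right)} + w{\left(\left(-1\right) \left(-3\right) \right)} \left(-15\right) = - \frac{1}{4} - -45 = - \frac{1}{4} + 45 = \frac{179}{4}$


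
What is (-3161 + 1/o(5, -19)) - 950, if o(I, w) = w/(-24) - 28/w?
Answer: -4246207/1033 ≈ -4110.6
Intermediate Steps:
o(I, w) = -28/w - w/24 (o(I, w) = w*(-1/24) - 28/w = -w/24 - 28/w = -28/w - w/24)
(-3161 + 1/o(5, -19)) - 950 = (-3161 + 1/(-28/(-19) - 1/24*(-19))) - 950 = (-3161 + 1/(-28*(-1/19) + 19/24)) - 950 = (-3161 + 1/(28/19 + 19/24)) - 950 = (-3161 + 1/(1033/456)) - 950 = (-3161 + 456/1033) - 950 = -3264857/1033 - 950 = -4246207/1033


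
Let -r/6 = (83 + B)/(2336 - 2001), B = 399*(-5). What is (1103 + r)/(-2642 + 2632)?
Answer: -380977/3350 ≈ -113.72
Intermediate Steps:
B = -1995
r = 11472/335 (r = -6*(83 - 1995)/(2336 - 2001) = -(-11472)/335 = -6*(-1912/335) = 11472/335 ≈ 34.245)
(1103 + r)/(-2642 + 2632) = (1103 + 11472/335)/(-2642 + 2632) = (380977/335)/(-10) = (380977/335)*(-⅒) = -380977/3350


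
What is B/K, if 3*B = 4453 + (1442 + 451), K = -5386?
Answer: -3173/8079 ≈ -0.39275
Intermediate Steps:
B = 6346/3 (B = (4453 + (1442 + 451))/3 = (4453 + 1893)/3 = (1/3)*6346 = 6346/3 ≈ 2115.3)
B/K = (6346/3)/(-5386) = (6346/3)*(-1/5386) = -3173/8079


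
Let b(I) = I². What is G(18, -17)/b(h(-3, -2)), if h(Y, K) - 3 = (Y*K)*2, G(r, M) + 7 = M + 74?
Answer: 2/9 ≈ 0.22222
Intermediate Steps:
G(r, M) = 67 + M (G(r, M) = -7 + (M + 74) = -7 + (74 + M) = 67 + M)
h(Y, K) = 3 + 2*K*Y (h(Y, K) = 3 + (Y*K)*2 = 3 + (K*Y)*2 = 3 + 2*K*Y)
G(18, -17)/b(h(-3, -2)) = (67 - 17)/((3 + 2*(-2)*(-3))²) = 50/((3 + 12)²) = 50/(15²) = 50/225 = 50*(1/225) = 2/9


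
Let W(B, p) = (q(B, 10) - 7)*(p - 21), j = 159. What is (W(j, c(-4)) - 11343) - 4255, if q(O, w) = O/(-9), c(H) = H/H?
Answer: -45314/3 ≈ -15105.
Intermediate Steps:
c(H) = 1
q(O, w) = -O/9 (q(O, w) = O*(-1/9) = -O/9)
W(B, p) = (-21 + p)*(-7 - B/9) (W(B, p) = (-B/9 - 7)*(p - 21) = (-7 - B/9)*(-21 + p) = (-21 + p)*(-7 - B/9))
(W(j, c(-4)) - 11343) - 4255 = ((147 - 7*1 + (7/3)*159 - 1/9*159*1) - 11343) - 4255 = ((147 - 7 + 371 - 53/3) - 11343) - 4255 = (1480/3 - 11343) - 4255 = -32549/3 - 4255 = -45314/3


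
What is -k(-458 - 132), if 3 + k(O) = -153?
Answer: 156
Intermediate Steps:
k(O) = -156 (k(O) = -3 - 153 = -156)
-k(-458 - 132) = -1*(-156) = 156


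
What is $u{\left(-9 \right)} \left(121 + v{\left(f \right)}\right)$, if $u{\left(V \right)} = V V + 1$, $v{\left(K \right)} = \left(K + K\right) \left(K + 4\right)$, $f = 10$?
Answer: $32882$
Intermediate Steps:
$v{\left(K \right)} = 2 K \left(4 + K\right)$
$u{\left(V \right)} = 1 + V^{2}$ ($u{\left(V \right)} = V^{2} + 1 = 1 + V^{2}$)
$u{\left(-9 \right)} \left(121 + v{\left(f \right)}\right) = \left(1 + \left(-9\right)^{2}\right) \left(121 + 2 \cdot 10 \left(4 + 10\right)\right) = \left(1 + 81\right) \left(121 + 2 \cdot 10 \cdot 14\right) = 82 \left(121 + 280\right) = 82 \cdot 401 = 32882$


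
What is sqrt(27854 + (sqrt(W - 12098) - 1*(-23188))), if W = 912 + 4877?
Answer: sqrt(51042 + 3*I*sqrt(701)) ≈ 225.92 + 0.176*I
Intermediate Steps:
W = 5789
sqrt(27854 + (sqrt(W - 12098) - 1*(-23188))) = sqrt(27854 + (sqrt(5789 - 12098) - 1*(-23188))) = sqrt(27854 + (sqrt(-6309) + 23188)) = sqrt(27854 + (3*I*sqrt(701) + 23188)) = sqrt(27854 + (23188 + 3*I*sqrt(701))) = sqrt(51042 + 3*I*sqrt(701))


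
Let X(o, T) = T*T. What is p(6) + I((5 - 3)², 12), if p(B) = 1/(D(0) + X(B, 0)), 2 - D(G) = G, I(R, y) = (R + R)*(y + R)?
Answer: 257/2 ≈ 128.50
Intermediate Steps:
I(R, y) = 2*R*(R + y) (I(R, y) = (2*R)*(R + y) = 2*R*(R + y))
D(G) = 2 - G
X(o, T) = T²
p(B) = ½ (p(B) = 1/((2 - 1*0) + 0²) = 1/((2 + 0) + 0) = 1/(2 + 0) = 1/2 = ½)
p(6) + I((5 - 3)², 12) = ½ + 2*(5 - 3)²*((5 - 3)² + 12) = ½ + 2*2²*(2² + 12) = ½ + 2*4*(4 + 12) = ½ + 2*4*16 = ½ + 128 = 257/2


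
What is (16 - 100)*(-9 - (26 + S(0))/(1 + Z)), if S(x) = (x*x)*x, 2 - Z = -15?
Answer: 2632/3 ≈ 877.33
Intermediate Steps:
Z = 17 (Z = 2 - 1*(-15) = 2 + 15 = 17)
S(x) = x³ (S(x) = x²*x = x³)
(16 - 100)*(-9 - (26 + S(0))/(1 + Z)) = (16 - 100)*(-9 - (26 + 0³)/(1 + 17)) = -84*(-9 - (26 + 0)/18) = -84*(-9 - 26/18) = -84*(-9 - 1*13/9) = -84*(-9 - 13/9) = -84*(-94/9) = 2632/3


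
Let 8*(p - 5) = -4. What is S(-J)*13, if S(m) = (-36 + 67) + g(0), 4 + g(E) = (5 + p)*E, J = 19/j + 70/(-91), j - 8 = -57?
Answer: 351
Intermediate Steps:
j = -49 (j = 8 - 57 = -49)
p = 9/2 (p = 5 + (⅛)*(-4) = 5 - ½ = 9/2 ≈ 4.5000)
J = -737/637 (J = 19/(-49) + 70/(-91) = 19*(-1/49) + 70*(-1/91) = -19/49 - 10/13 = -737/637 ≈ -1.1570)
g(E) = -4 + 19*E/2 (g(E) = -4 + (5 + 9/2)*E = -4 + 19*E/2)
S(m) = 27 (S(m) = (-36 + 67) + (-4 + (19/2)*0) = 31 + (-4 + 0) = 31 - 4 = 27)
S(-J)*13 = 27*13 = 351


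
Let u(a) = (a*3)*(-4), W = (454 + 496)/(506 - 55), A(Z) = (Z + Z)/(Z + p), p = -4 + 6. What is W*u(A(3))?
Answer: -13680/451 ≈ -30.333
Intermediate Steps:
p = 2
A(Z) = 2*Z/(2 + Z) (A(Z) = (Z + Z)/(Z + 2) = (2*Z)/(2 + Z) = 2*Z/(2 + Z))
W = 950/451 ≈ 2.1064
u(a) = -12*a (u(a) = (3*a)*(-4) = -12*a)
W*u(A(3)) = 950*(-24*3/(2 + 3))/451 = 950*(-24*3/5)/451 = 950*(-12*6/5)/451 = (950/451)*(-72/5) = -13680/451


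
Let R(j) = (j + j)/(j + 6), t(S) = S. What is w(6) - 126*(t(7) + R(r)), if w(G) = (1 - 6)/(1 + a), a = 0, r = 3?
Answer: -971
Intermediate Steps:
w(G) = -5 (w(G) = (1 - 6)/(1 + 0) = -5/1 = -5*1 = -5)
R(j) = 2*j/(6 + j) (R(j) = (2*j)/(6 + j) = 2*j/(6 + j))
w(6) - 126*(t(7) + R(r)) = -5 - 126*(7 + 2*3/(6 + 3)) = -5 - 126*(7 + 2*3/9) = -5 - 126*(7 + 2*3*(1/9)) = -5 - 126*(7 + 2/3) = -5 - 126*23/3 = -5 - 966 = -971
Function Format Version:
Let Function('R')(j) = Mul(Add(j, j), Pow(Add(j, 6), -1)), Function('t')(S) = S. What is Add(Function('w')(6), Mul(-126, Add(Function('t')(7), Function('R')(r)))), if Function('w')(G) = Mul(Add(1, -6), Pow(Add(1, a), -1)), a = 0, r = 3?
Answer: -971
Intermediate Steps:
Function('w')(G) = -5 (Function('w')(G) = Mul(Add(1, -6), Pow(Add(1, 0), -1)) = Mul(-5, Pow(1, -1)) = Mul(-5, 1) = -5)
Function('R')(j) = Mul(2, j, Pow(Add(6, j), -1)) (Function('R')(j) = Mul(Mul(2, j), Pow(Add(6, j), -1)) = Mul(2, j, Pow(Add(6, j), -1)))
Add(Function('w')(6), Mul(-126, Add(Function('t')(7), Function('R')(r)))) = Add(-5, Mul(-126, Add(7, Mul(2, 3, Pow(Add(6, 3), -1))))) = Add(-5, Mul(-126, Add(7, Mul(2, 3, Pow(9, -1))))) = Add(-5, Mul(-126, Add(7, Mul(2, 3, Rational(1, 9))))) = Add(-5, Mul(-126, Add(7, Rational(2, 3)))) = Add(-5, Mul(-126, Rational(23, 3))) = Add(-5, -966) = -971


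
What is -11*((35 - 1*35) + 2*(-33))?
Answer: 726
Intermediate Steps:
-11*((35 - 1*35) + 2*(-33)) = -11*((35 - 35) - 66) = -11*(0 - 66) = -11*(-66) = 726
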